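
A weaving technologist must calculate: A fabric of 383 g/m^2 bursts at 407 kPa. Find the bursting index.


Formula: Bursting Index = Bursting Strength / Fabric GSM
BI = 407 kPa / 383 g/m^2
BI = 1.063 kPa/(g/m^2)

1.063 kPa/(g/m^2)


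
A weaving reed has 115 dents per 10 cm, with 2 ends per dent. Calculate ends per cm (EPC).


Formula: EPC = (dents per 10 cm * ends per dent) / 10
Step 1: Total ends per 10 cm = 115 * 2 = 230
Step 2: EPC = 230 / 10 = 23.0 ends/cm

23.0 ends/cm


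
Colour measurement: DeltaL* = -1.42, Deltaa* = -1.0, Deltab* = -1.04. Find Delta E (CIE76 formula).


Formula: Delta E = sqrt(dL*^2 + da*^2 + db*^2)
Step 1: dL*^2 = (-1.42)^2 = 2.0164
Step 2: da*^2 = (-1.0)^2 = 1.0
Step 3: db*^2 = (-1.04)^2 = 1.0816
Step 4: Sum = 2.0164 + 1.0 + 1.0816 = 4.098
Step 5: Delta E = sqrt(4.098) = 2.02

2.02 Delta E


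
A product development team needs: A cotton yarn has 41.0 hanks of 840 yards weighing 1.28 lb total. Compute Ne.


Formula: Ne = hanks / mass_lb
Substituting: Ne = 41.0 / 1.28
Ne = 32.0

32.0 Ne


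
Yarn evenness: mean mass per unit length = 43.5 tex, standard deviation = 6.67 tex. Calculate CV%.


Formula: CV% = (standard deviation / mean) * 100
Step 1: Ratio = 6.67 / 43.5 = 0.153333
Step 2: CV% = 0.153333 * 100 = 15.3333% ≈ 15.3%

15.3%


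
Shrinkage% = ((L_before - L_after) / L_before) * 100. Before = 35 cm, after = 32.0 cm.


Formula: Shrinkage% = ((L_before - L_after) / L_before) * 100
Step 1: Shrinkage = 35 - 32.0 = 3.0 cm
Step 2: Shrinkage% = (3.0 / 35) * 100
Step 3: Shrinkage% = 0.085714 * 100 = 8.5714% ≈ 8.6%

8.6%


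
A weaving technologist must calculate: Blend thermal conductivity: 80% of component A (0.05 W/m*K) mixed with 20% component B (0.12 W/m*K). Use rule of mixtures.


Formula: Blend property = (fraction_A * property_A) + (fraction_B * property_B)
Step 1: Contribution A = 80/100 * 0.05 W/m*K = 0.04 W/m*K
Step 2: Contribution B = 20/100 * 0.12 W/m*K = 0.024 W/m*K
Step 3: Blend thermal conductivity = 0.04 + 0.024 = 0.064 W/m*K

0.064 W/m*K


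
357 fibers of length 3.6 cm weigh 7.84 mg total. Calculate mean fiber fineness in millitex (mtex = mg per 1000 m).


Formula: fineness (mtex) = mass (mg) / total length (km) = (mass_mg / total_length_m) * 1000
Step 1: Convert fiber length: 3.6 cm = 0.036 m
Step 2: Total fiber length = 357 * 0.036 = 12.852 m
Step 3: Linear density = 7.84 mg / 12.852 m = 0.6100 mg/m
Step 4: fineness = 0.6100 * 1000 = 610.0 mtex

610.0 mtex


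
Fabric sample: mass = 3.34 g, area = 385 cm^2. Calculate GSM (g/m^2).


Formula: GSM = mass_g / area_m2
Step 1: Convert area: 385 cm^2 = 385 / 10000 = 0.0385 m^2
Step 2: GSM = 3.34 g / 0.0385 m^2 = 86.8 g/m^2

86.8 g/m^2


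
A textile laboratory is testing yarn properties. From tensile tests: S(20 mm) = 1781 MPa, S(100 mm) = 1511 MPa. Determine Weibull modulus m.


Formula: m = ln(L1/L2) / ln(S2/S1)
Step 1: ln(L1/L2) = ln(20/100) = -1.60944
Step 2: S2/S1 = 1511/1781 = 0.8484
Step 3: ln(S2/S1) = ln(0.8484) = -0.16440
Step 4: m = -1.60944 / -0.16440 = 9.79

9.79 (Weibull m)


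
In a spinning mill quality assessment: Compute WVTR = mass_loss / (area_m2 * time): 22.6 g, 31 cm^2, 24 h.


Formula: WVTR = mass_loss / (area * time)
Step 1: Convert area: 31 cm^2 = 0.0031 m^2
Step 2: WVTR = 22.6 g / (0.0031 m^2 * 24 h)
Step 3: WVTR = 22.6 / 0.0744 = 303.8 g/m^2/h

303.8 g/m^2/h


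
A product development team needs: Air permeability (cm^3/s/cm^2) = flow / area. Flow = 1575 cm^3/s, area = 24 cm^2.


Formula: Air Permeability = Airflow / Test Area
AP = 1575 cm^3/s / 24 cm^2
AP = 65.6 cm^3/s/cm^2

65.6 cm^3/s/cm^2


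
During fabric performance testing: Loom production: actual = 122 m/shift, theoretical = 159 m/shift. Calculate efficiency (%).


Formula: Efficiency% = (Actual output / Theoretical output) * 100
Efficiency% = (122 / 159) * 100
Efficiency% = 0.767296 * 100 = 76.7296% ≈ 76.7%

76.7%


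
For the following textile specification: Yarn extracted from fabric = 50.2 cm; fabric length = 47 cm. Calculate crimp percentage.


Formula: Crimp% = ((L_yarn - L_fabric) / L_fabric) * 100
Step 1: Extension = 50.2 - 47 = 3.2 cm
Step 2: Crimp% = (3.2 / 47) * 100
Step 3: Crimp% = 0.068085 * 100 = 6.8085% ≈ 6.8%

6.8%


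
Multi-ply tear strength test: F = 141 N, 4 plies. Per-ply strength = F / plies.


Formula: Per-ply strength = Total force / Number of plies
Per-ply = 141 N / 4
Per-ply = 35.25 N

35.25 N


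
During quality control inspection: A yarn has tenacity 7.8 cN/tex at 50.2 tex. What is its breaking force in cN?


Formula: Breaking force = Tenacity * Linear density
F = 7.8 cN/tex * 50.2 tex
F = 391.56 cN

391.56 cN


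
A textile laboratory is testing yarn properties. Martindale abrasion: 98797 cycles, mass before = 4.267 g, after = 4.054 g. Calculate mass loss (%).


Formula: Mass loss% = ((m_before - m_after) / m_before) * 100
Step 1: Mass loss = 4.267 - 4.054 = 0.213 g
Step 2: Ratio = 0.213 / 4.267 = 0.049918
Step 3: Mass loss% = 0.049918 * 100 = 4.9918% ≈ 4.99%

4.99%


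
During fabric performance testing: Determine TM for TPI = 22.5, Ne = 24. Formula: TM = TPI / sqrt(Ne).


Formula: TM = TPI / sqrt(Ne)
Step 1: sqrt(Ne) = sqrt(24) = 4.899
Step 2: TM = 22.5 / 4.899 = 4.59

4.59 TM


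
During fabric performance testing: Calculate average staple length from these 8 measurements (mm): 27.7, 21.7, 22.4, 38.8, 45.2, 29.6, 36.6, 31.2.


Formula: Mean = sum of lengths / count
Sum = 27.7 + 21.7 + 22.4 + 38.8 + 45.2 + 29.6 + 36.6 + 31.2
Sum = 253.2 mm
Mean = 253.2 / 8 = 31.65 mm

31.65 mm


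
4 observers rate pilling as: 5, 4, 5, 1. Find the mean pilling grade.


Formula: Mean = sum / count
Sum = 5 + 4 + 5 + 1 = 15
Mean = 15 / 4 = 3.8

3.8


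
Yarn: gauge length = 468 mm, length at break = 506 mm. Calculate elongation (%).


Formula: Elongation (%) = ((L_break - L0) / L0) * 100
Step 1: Extension = 506 - 468 = 38 mm
Step 2: Elongation = (38 / 468) * 100
Step 3: Elongation = 0.081197 * 100 = 8.1197% ≈ 8.1%

8.1%


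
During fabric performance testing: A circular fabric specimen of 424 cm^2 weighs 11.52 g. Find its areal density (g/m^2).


Formula: GSM = mass_g / area_m2
Step 1: Convert area: 424 cm^2 = 424 / 10000 = 0.0424 m^2
Step 2: GSM = 11.52 g / 0.0424 m^2 = 271.7 g/m^2

271.7 g/m^2


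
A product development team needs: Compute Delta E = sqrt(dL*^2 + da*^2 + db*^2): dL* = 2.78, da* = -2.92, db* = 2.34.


Formula: Delta E = sqrt(dL*^2 + da*^2 + db*^2)
Step 1: dL*^2 = 2.78^2 = 7.7284
Step 2: da*^2 = (-2.92)^2 = 8.5264
Step 3: db*^2 = 2.34^2 = 5.4756
Step 4: Sum = 7.7284 + 8.5264 + 5.4756 = 21.7304
Step 5: Delta E = sqrt(21.7304) = 4.66

4.66 Delta E


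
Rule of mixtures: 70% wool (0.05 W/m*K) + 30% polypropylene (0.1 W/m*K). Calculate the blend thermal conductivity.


Formula: Blend property = (fraction_A * property_A) + (fraction_B * property_B)
Step 1: Contribution A = 70/100 * 0.05 W/m*K = 0.035 W/m*K
Step 2: Contribution B = 30/100 * 0.1 W/m*K = 0.03 W/m*K
Step 3: Blend thermal conductivity = 0.035 + 0.03 = 0.065 W/m*K

0.065 W/m*K


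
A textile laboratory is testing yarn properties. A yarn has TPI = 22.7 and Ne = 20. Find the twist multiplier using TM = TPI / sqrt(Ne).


Formula: TM = TPI / sqrt(Ne)
Step 1: sqrt(Ne) = sqrt(20) = 4.4721
Step 2: TM = 22.7 / 4.4721 = 5.08

5.08 TM


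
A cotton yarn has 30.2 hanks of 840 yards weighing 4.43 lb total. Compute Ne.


Formula: Ne = hanks / mass_lb
Substituting: Ne = 30.2 / 4.43
Ne = 6.8

6.8 Ne


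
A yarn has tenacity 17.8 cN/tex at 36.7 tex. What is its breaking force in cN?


Formula: Breaking force = Tenacity * Linear density
F = 17.8 cN/tex * 36.7 tex
F = 653.26 cN

653.26 cN


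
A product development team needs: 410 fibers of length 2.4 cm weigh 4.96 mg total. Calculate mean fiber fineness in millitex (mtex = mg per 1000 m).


Formula: fineness (mtex) = mass (mg) / total length (km) = (mass_mg / total_length_m) * 1000
Step 1: Convert fiber length: 2.4 cm = 0.024 m
Step 2: Total fiber length = 410 * 0.024 = 9.84 m
Step 3: Linear density = 4.96 mg / 9.84 m = 0.5041 mg/m
Step 4: fineness = 0.5041 * 1000 = 504.1 mtex

504.1 mtex


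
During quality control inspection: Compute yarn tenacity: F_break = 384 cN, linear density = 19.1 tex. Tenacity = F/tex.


Formula: Tenacity = Breaking force / Linear density
Tenacity = 384 cN / 19.1 tex
Tenacity = 20.10 cN/tex

20.10 cN/tex


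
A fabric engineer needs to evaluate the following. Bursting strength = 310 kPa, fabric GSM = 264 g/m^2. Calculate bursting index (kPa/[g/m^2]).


Formula: Bursting Index = Bursting Strength / Fabric GSM
BI = 310 kPa / 264 g/m^2
BI = 1.174 kPa/(g/m^2)

1.174 kPa/(g/m^2)


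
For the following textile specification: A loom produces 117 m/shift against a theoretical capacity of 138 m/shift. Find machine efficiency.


Formula: Efficiency% = (Actual output / Theoretical output) * 100
Efficiency% = (117 / 138) * 100
Efficiency% = 0.847826 * 100 = 84.7826% ≈ 84.8%

84.8%


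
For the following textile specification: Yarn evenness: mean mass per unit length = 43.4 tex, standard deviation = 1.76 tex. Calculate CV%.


Formula: CV% = (standard deviation / mean) * 100
Step 1: Ratio = 1.76 / 43.4 = 0.040553
Step 2: CV% = 0.040553 * 100 = 4.0553% ≈ 4.1%

4.1%


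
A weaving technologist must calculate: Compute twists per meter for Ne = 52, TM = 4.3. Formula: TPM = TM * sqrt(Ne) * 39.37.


Formula: TPM = TM * sqrt(Ne) * 39.37
Step 1: sqrt(Ne) = sqrt(52) = 7.2111
Step 2: TM * sqrt(Ne) = 4.3 * 7.2111 = 31.0077
Step 3: TPM = 31.0077 * 39.37 = 1221 twists/m

1221 twists/m


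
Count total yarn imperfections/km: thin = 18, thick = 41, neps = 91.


Formula: Total = thin places + thick places + neps
Total = 18 + 41 + 91
Total = 150 imperfections/km

150 imperfections/km


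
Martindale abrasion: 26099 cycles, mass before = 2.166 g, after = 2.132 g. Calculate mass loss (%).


Formula: Mass loss% = ((m_before - m_after) / m_before) * 100
Step 1: Mass loss = 2.166 - 2.132 = 0.034 g
Step 2: Ratio = 0.034 / 2.166 = 0.0156971
Step 3: Mass loss% = 0.0156971 * 100 = 1.56971% ≈ 1.57%

1.57%


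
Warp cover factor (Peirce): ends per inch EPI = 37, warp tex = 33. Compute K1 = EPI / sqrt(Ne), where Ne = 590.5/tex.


Formula: K1 = EPI / sqrt(Ne), with Ne = 590.5 / tex_warp
Step 1: Ne = 590.5 / 33 = 17.894
Step 2: sqrt(Ne) = sqrt(17.894) = 4.2301
Step 3: K1 = 37 / 4.2301 = 8.7

8.7


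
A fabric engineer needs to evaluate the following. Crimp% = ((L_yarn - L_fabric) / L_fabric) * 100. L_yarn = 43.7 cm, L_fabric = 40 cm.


Formula: Crimp% = ((L_yarn - L_fabric) / L_fabric) * 100
Step 1: Extension = 43.7 - 40 = 3.7 cm
Step 2: Crimp% = (3.7 / 40) * 100
Step 3: Crimp% = 0.0925 * 100 = 9.25% ≈ 9.3%

9.3%


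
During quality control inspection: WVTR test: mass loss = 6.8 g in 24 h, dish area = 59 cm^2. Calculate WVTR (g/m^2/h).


Formula: WVTR = mass_loss / (area * time)
Step 1: Convert area: 59 cm^2 = 0.0059 m^2
Step 2: WVTR = 6.8 g / (0.0059 m^2 * 24 h)
Step 3: WVTR = 6.8 / 0.1416 = 48.0 g/m^2/h

48.0 g/m^2/h


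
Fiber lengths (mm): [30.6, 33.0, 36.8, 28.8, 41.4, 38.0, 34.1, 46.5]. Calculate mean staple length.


Formula: Mean = sum of lengths / count
Sum = 30.6 + 33.0 + 36.8 + 28.8 + 41.4 + 38.0 + 34.1 + 46.5
Sum = 289.2 mm
Mean = 289.2 / 8 = 36.15 mm

36.15 mm


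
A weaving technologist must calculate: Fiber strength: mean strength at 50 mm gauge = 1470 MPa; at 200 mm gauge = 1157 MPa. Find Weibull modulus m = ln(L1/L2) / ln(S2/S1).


Formula: m = ln(L1/L2) / ln(S2/S1)
Step 1: ln(L1/L2) = ln(50/200) = -1.38629
Step 2: S2/S1 = 1157/1470 = 0.78707
Step 3: ln(S2/S1) = ln(0.78707) = -0.23944
Step 4: m = -1.38629 / -0.23944 = 5.79

5.79 (Weibull m)


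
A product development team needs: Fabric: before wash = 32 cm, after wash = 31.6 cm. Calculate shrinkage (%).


Formula: Shrinkage% = ((L_before - L_after) / L_before) * 100
Step 1: Shrinkage = 32 - 31.6 = 0.4 cm
Step 2: Shrinkage% = (0.4 / 32) * 100
Step 3: Shrinkage% = 0.0125 * 100 = 1.25% ≈ 1.3%

1.3%


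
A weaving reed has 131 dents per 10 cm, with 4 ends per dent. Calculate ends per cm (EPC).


Formula: EPC = (dents per 10 cm * ends per dent) / 10
Step 1: Total ends per 10 cm = 131 * 4 = 524
Step 2: EPC = 524 / 10 = 52.4 ends/cm

52.4 ends/cm


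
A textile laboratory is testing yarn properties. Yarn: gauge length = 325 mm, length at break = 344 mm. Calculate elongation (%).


Formula: Elongation (%) = ((L_break - L0) / L0) * 100
Step 1: Extension = 344 - 325 = 19 mm
Step 2: Elongation = (19 / 325) * 100
Step 3: Elongation = 0.058462 * 100 = 5.8462% ≈ 5.8%

5.8%


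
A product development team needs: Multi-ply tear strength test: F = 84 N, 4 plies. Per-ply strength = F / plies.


Formula: Per-ply strength = Total force / Number of plies
Per-ply = 84 N / 4
Per-ply = 21 N

21 N


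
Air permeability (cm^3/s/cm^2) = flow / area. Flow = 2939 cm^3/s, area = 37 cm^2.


Formula: Air Permeability = Airflow / Test Area
AP = 2939 cm^3/s / 37 cm^2
AP = 79.4 cm^3/s/cm^2

79.4 cm^3/s/cm^2


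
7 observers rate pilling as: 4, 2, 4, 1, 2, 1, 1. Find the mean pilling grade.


Formula: Mean = sum / count
Sum = 4 + 2 + 4 + 1 + 2 + 1 + 1 = 15
Mean = 15 / 7 = 2.1

2.1


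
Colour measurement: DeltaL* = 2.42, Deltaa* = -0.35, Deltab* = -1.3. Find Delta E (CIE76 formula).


Formula: Delta E = sqrt(dL*^2 + da*^2 + db*^2)
Step 1: dL*^2 = 2.42^2 = 5.8564
Step 2: da*^2 = (-0.35)^2 = 0.1225
Step 3: db*^2 = (-1.3)^2 = 1.69
Step 4: Sum = 5.8564 + 0.1225 + 1.69 = 7.6689
Step 5: Delta E = sqrt(7.6689) = 2.77

2.77 Delta E


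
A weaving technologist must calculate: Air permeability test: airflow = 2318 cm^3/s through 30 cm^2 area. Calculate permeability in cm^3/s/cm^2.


Formula: Air Permeability = Airflow / Test Area
AP = 2318 cm^3/s / 30 cm^2
AP = 77.3 cm^3/s/cm^2

77.3 cm^3/s/cm^2


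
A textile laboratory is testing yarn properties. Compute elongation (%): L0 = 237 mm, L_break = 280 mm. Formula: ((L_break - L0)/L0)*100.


Formula: Elongation (%) = ((L_break - L0) / L0) * 100
Step 1: Extension = 280 - 237 = 43 mm
Step 2: Elongation = (43 / 237) * 100
Step 3: Elongation = 0.181435 * 100 = 18.1435% ≈ 18.1%

18.1%


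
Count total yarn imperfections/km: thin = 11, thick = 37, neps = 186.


Formula: Total = thin places + thick places + neps
Total = 11 + 37 + 186
Total = 234 imperfections/km

234 imperfections/km


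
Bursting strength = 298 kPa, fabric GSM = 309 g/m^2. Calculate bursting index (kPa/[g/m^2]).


Formula: Bursting Index = Bursting Strength / Fabric GSM
BI = 298 kPa / 309 g/m^2
BI = 0.964 kPa/(g/m^2)

0.964 kPa/(g/m^2)


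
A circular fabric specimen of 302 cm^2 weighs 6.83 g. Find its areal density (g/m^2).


Formula: GSM = mass_g / area_m2
Step 1: Convert area: 302 cm^2 = 302 / 10000 = 0.0302 m^2
Step 2: GSM = 6.83 g / 0.0302 m^2 = 226.2 g/m^2

226.2 g/m^2


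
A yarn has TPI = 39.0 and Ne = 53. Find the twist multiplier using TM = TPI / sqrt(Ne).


Formula: TM = TPI / sqrt(Ne)
Step 1: sqrt(Ne) = sqrt(53) = 7.2801
Step 2: TM = 39.0 / 7.2801 = 5.36

5.36 TM


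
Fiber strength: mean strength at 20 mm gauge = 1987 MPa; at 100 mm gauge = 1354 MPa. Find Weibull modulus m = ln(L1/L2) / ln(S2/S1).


Formula: m = ln(L1/L2) / ln(S2/S1)
Step 1: ln(L1/L2) = ln(20/100) = -1.60944
Step 2: S2/S1 = 1354/1987 = 0.68143
Step 3: ln(S2/S1) = ln(0.68143) = -0.38356
Step 4: m = -1.60944 / -0.38356 = 4.20

4.20 (Weibull m)


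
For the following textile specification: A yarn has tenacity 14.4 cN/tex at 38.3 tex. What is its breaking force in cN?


Formula: Breaking force = Tenacity * Linear density
F = 14.4 cN/tex * 38.3 tex
F = 551.52 cN

551.52 cN


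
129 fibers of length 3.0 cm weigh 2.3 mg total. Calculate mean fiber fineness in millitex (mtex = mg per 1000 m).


Formula: fineness (mtex) = mass (mg) / total length (km) = (mass_mg / total_length_m) * 1000
Step 1: Convert fiber length: 3.0 cm = 0.03 m
Step 2: Total fiber length = 129 * 0.03 = 3.87 m
Step 3: Linear density = 2.3 mg / 3.87 m = 0.5943 mg/m
Step 4: fineness = 0.5943 * 1000 = 594.3 mtex

594.3 mtex


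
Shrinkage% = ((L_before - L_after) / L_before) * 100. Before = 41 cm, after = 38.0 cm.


Formula: Shrinkage% = ((L_before - L_after) / L_before) * 100
Step 1: Shrinkage = 41 - 38.0 = 3.0 cm
Step 2: Shrinkage% = (3.0 / 41) * 100
Step 3: Shrinkage% = 0.073171 * 100 = 7.3171% ≈ 7.3%

7.3%


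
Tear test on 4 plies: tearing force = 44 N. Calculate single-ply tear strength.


Formula: Per-ply strength = Total force / Number of plies
Per-ply = 44 N / 4
Per-ply = 11 N

11 N


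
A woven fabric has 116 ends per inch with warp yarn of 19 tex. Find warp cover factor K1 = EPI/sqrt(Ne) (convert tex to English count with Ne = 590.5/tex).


Formula: K1 = EPI / sqrt(Ne), with Ne = 590.5 / tex_warp
Step 1: Ne = 590.5 / 19 = 31.079
Step 2: sqrt(Ne) = sqrt(31.079) = 5.5749
Step 3: K1 = 116 / 5.5749 = 20.8

20.8


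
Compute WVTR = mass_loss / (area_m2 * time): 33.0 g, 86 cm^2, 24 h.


Formula: WVTR = mass_loss / (area * time)
Step 1: Convert area: 86 cm^2 = 0.0086 m^2
Step 2: WVTR = 33.0 g / (0.0086 m^2 * 24 h)
Step 3: WVTR = 33.0 / 0.2064 = 159.9 g/m^2/h

159.9 g/m^2/h


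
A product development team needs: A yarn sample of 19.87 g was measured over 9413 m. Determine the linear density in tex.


Formula: Tex = (mass_g / length_m) * 1000
Substituting: Tex = (19.87 / 9413) * 1000
Intermediate: 19.87 / 9413 = 0.00211091 g/m
Tex = 0.00211091 * 1000 = 2.11 tex

2.11 tex


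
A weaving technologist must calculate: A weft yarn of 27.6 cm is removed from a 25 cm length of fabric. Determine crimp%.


Formula: Crimp% = ((L_yarn - L_fabric) / L_fabric) * 100
Step 1: Extension = 27.6 - 25 = 2.6 cm
Step 2: Crimp% = (2.6 / 25) * 100
Step 3: Crimp% = 0.104 * 100 = 10.4%

10.4%


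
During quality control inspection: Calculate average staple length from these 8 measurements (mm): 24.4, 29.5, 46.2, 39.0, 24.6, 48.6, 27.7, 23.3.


Formula: Mean = sum of lengths / count
Sum = 24.4 + 29.5 + 46.2 + 39.0 + 24.6 + 48.6 + 27.7 + 23.3
Sum = 263.3 mm
Mean = 263.3 / 8 = 32.91 mm

32.91 mm


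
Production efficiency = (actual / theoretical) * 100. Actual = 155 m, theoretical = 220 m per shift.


Formula: Efficiency% = (Actual output / Theoretical output) * 100
Efficiency% = (155 / 220) * 100
Efficiency% = 0.704545 * 100 = 70.4545% ≈ 70.5%

70.5%


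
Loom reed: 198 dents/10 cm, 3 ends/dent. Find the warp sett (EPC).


Formula: EPC = (dents per 10 cm * ends per dent) / 10
Step 1: Total ends per 10 cm = 198 * 3 = 594
Step 2: EPC = 594 / 10 = 59.4 ends/cm

59.4 ends/cm


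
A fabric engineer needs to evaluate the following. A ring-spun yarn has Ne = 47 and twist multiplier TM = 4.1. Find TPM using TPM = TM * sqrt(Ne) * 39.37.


Formula: TPM = TM * sqrt(Ne) * 39.37
Step 1: sqrt(Ne) = sqrt(47) = 6.8557
Step 2: TM * sqrt(Ne) = 4.1 * 6.8557 = 28.1084
Step 3: TPM = 28.1084 * 39.37 = 1107 twists/m

1107 twists/m


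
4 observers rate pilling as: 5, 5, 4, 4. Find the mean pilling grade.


Formula: Mean = sum / count
Sum = 5 + 5 + 4 + 4 = 18
Mean = 18 / 4 = 4.5

4.5


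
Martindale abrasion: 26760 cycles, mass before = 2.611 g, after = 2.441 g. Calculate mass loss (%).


Formula: Mass loss% = ((m_before - m_after) / m_before) * 100
Step 1: Mass loss = 2.611 - 2.441 = 0.17 g
Step 2: Ratio = 0.17 / 2.611 = 0.0651092
Step 3: Mass loss% = 0.0651092 * 100 = 6.51092% ≈ 6.51%

6.51%


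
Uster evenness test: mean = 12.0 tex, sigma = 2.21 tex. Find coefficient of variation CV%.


Formula: CV% = (standard deviation / mean) * 100
Step 1: Ratio = 2.21 / 12.0 = 0.184167
Step 2: CV% = 0.184167 * 100 = 18.4167% ≈ 18.4%

18.4%


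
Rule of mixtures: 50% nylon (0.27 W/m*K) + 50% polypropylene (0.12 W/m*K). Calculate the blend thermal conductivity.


Formula: Blend property = (fraction_A * property_A) + (fraction_B * property_B)
Step 1: Contribution A = 50/100 * 0.27 W/m*K = 0.135 W/m*K
Step 2: Contribution B = 50/100 * 0.12 W/m*K = 0.06 W/m*K
Step 3: Blend thermal conductivity = 0.135 + 0.06 = 0.195 W/m*K

0.195 W/m*K


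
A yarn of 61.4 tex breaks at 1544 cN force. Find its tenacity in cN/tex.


Formula: Tenacity = Breaking force / Linear density
Tenacity = 1544 cN / 61.4 tex
Tenacity = 25.15 cN/tex

25.15 cN/tex


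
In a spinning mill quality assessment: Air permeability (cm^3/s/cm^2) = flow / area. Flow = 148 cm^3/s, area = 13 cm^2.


Formula: Air Permeability = Airflow / Test Area
AP = 148 cm^3/s / 13 cm^2
AP = 11.4 cm^3/s/cm^2

11.4 cm^3/s/cm^2


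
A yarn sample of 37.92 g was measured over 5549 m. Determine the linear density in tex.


Formula: Tex = (mass_g / length_m) * 1000
Substituting: Tex = (37.92 / 5549) * 1000
Intermediate: 37.92 / 5549 = 0.00683366 g/m
Tex = 0.00683366 * 1000 = 6.83 tex

6.83 tex


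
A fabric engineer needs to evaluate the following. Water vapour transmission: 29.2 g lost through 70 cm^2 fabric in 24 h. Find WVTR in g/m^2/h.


Formula: WVTR = mass_loss / (area * time)
Step 1: Convert area: 70 cm^2 = 0.007 m^2
Step 2: WVTR = 29.2 g / (0.007 m^2 * 24 h)
Step 3: WVTR = 29.2 / 0.168 = 173.8 g/m^2/h

173.8 g/m^2/h


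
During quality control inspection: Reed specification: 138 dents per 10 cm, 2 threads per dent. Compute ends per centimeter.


Formula: EPC = (dents per 10 cm * ends per dent) / 10
Step 1: Total ends per 10 cm = 138 * 2 = 276
Step 2: EPC = 276 / 10 = 27.6 ends/cm

27.6 ends/cm


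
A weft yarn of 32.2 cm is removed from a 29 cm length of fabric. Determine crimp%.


Formula: Crimp% = ((L_yarn - L_fabric) / L_fabric) * 100
Step 1: Extension = 32.2 - 29 = 3.2 cm
Step 2: Crimp% = (3.2 / 29) * 100
Step 3: Crimp% = 0.110345 * 100 = 11.0345% ≈ 11.0%

11.0%


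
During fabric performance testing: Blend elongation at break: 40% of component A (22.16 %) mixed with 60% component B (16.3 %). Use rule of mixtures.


Formula: Blend property = (fraction_A * property_A) + (fraction_B * property_B)
Step 1: Contribution A = 40/100 * 22.16 % = 8.864 %
Step 2: Contribution B = 60/100 * 16.3 % = 9.78 %
Step 3: Blend elongation at break = 8.864 + 9.78 = 18.644 %

18.644 %


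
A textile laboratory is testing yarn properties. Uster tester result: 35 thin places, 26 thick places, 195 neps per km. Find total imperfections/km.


Formula: Total = thin places + thick places + neps
Total = 35 + 26 + 195
Total = 256 imperfections/km

256 imperfections/km


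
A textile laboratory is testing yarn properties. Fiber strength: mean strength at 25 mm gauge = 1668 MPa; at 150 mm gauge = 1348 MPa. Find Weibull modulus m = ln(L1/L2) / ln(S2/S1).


Formula: m = ln(L1/L2) / ln(S2/S1)
Step 1: ln(L1/L2) = ln(25/150) = -1.79176
Step 2: S2/S1 = 1348/1668 = 0.80815
Step 3: ln(S2/S1) = ln(0.80815) = -0.21301
Step 4: m = -1.79176 / -0.21301 = 8.41

8.41 (Weibull m)


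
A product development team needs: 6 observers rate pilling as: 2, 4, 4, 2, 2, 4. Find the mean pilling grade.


Formula: Mean = sum / count
Sum = 2 + 4 + 4 + 2 + 2 + 4 = 18
Mean = 18 / 6 = 3.0

3.0


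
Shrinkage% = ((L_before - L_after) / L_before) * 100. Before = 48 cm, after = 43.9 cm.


Formula: Shrinkage% = ((L_before - L_after) / L_before) * 100
Step 1: Shrinkage = 48 - 43.9 = 4.1 cm
Step 2: Shrinkage% = (4.1 / 48) * 100
Step 3: Shrinkage% = 0.085417 * 100 = 8.5417% ≈ 8.5%

8.5%


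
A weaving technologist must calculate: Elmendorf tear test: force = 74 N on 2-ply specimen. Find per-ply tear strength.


Formula: Per-ply strength = Total force / Number of plies
Per-ply = 74 N / 2
Per-ply = 37 N

37 N


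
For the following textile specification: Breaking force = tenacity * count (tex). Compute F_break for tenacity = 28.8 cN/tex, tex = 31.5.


Formula: Breaking force = Tenacity * Linear density
F = 28.8 cN/tex * 31.5 tex
F = 907.20 cN

907.20 cN


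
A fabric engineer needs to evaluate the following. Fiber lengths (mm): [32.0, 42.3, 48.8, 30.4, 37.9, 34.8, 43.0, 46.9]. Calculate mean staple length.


Formula: Mean = sum of lengths / count
Sum = 32.0 + 42.3 + 48.8 + 30.4 + 37.9 + 34.8 + 43.0 + 46.9
Sum = 316.1 mm
Mean = 316.1 / 8 = 39.51 mm

39.51 mm


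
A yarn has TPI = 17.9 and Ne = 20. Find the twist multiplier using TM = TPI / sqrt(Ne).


Formula: TM = TPI / sqrt(Ne)
Step 1: sqrt(Ne) = sqrt(20) = 4.4721
Step 2: TM = 17.9 / 4.4721 = 4.00

4.00 TM


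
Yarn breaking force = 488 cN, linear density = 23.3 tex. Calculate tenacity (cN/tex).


Formula: Tenacity = Breaking force / Linear density
Tenacity = 488 cN / 23.3 tex
Tenacity = 20.94 cN/tex

20.94 cN/tex


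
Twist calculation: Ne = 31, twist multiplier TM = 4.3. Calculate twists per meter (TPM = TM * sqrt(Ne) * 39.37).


Formula: TPM = TM * sqrt(Ne) * 39.37
Step 1: sqrt(Ne) = sqrt(31) = 5.5678
Step 2: TM * sqrt(Ne) = 4.3 * 5.5678 = 23.9415
Step 3: TPM = 23.9415 * 39.37 = 943 twists/m

943 twists/m


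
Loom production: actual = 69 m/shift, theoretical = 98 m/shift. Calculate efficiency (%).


Formula: Efficiency% = (Actual output / Theoretical output) * 100
Efficiency% = (69 / 98) * 100
Efficiency% = 0.704082 * 100 = 70.4082% ≈ 70.4%

70.4%


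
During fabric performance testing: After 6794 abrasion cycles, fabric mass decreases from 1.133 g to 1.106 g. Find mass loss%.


Formula: Mass loss% = ((m_before - m_after) / m_before) * 100
Step 1: Mass loss = 1.133 - 1.106 = 0.027 g
Step 2: Ratio = 0.027 / 1.133 = 0.0238305
Step 3: Mass loss% = 0.0238305 * 100 = 2.38305% ≈ 2.38%

2.38%


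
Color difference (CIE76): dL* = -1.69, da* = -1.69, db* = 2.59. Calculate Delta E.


Formula: Delta E = sqrt(dL*^2 + da*^2 + db*^2)
Step 1: dL*^2 = (-1.69)^2 = 2.8561
Step 2: da*^2 = (-1.69)^2 = 2.8561
Step 3: db*^2 = 2.59^2 = 6.7081
Step 4: Sum = 2.8561 + 2.8561 + 6.7081 = 12.4203
Step 5: Delta E = sqrt(12.4203) = 3.52

3.52 Delta E


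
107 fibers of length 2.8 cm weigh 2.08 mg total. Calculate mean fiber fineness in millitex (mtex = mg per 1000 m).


Formula: fineness (mtex) = mass (mg) / total length (km) = (mass_mg / total_length_m) * 1000
Step 1: Convert fiber length: 2.8 cm = 0.028 m
Step 2: Total fiber length = 107 * 0.028 = 2.996 m
Step 3: Linear density = 2.08 mg / 2.996 m = 0.6943 mg/m
Step 4: fineness = 0.6943 * 1000 = 694.3 mtex

694.3 mtex


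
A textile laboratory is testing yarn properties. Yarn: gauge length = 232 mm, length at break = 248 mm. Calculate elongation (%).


Formula: Elongation (%) = ((L_break - L0) / L0) * 100
Step 1: Extension = 248 - 232 = 16 mm
Step 2: Elongation = (16 / 232) * 100
Step 3: Elongation = 0.068966 * 100 = 6.8966% ≈ 6.9%

6.9%


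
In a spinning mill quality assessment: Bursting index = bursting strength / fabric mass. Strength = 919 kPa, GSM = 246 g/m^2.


Formula: Bursting Index = Bursting Strength / Fabric GSM
BI = 919 kPa / 246 g/m^2
BI = 3.736 kPa/(g/m^2)

3.736 kPa/(g/m^2)


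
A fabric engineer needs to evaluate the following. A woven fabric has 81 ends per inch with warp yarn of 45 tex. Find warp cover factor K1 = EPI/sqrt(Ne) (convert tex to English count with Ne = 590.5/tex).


Formula: K1 = EPI / sqrt(Ne), with Ne = 590.5 / tex_warp
Step 1: Ne = 590.5 / 45 = 13.122
Step 2: sqrt(Ne) = sqrt(13.122) = 3.6224
Step 3: K1 = 81 / 3.6224 = 22.4

22.4


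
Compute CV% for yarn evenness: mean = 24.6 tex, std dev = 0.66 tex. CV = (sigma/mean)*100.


Formula: CV% = (standard deviation / mean) * 100
Step 1: Ratio = 0.66 / 24.6 = 0.026829
Step 2: CV% = 0.026829 * 100 = 2.6829% ≈ 2.7%

2.7%


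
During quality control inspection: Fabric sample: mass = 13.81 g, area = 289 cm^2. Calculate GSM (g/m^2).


Formula: GSM = mass_g / area_m2
Step 1: Convert area: 289 cm^2 = 289 / 10000 = 0.0289 m^2
Step 2: GSM = 13.81 g / 0.0289 m^2 = 477.9 g/m^2

477.9 g/m^2


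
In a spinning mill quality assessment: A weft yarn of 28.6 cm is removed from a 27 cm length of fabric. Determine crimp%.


Formula: Crimp% = ((L_yarn - L_fabric) / L_fabric) * 100
Step 1: Extension = 28.6 - 27 = 1.6 cm
Step 2: Crimp% = (1.6 / 27) * 100
Step 3: Crimp% = 0.059259 * 100 = 5.9259% ≈ 5.9%

5.9%


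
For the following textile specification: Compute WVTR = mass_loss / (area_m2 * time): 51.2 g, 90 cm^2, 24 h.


Formula: WVTR = mass_loss / (area * time)
Step 1: Convert area: 90 cm^2 = 0.009 m^2
Step 2: WVTR = 51.2 g / (0.009 m^2 * 24 h)
Step 3: WVTR = 51.2 / 0.216 = 237.0 g/m^2/h

237.0 g/m^2/h


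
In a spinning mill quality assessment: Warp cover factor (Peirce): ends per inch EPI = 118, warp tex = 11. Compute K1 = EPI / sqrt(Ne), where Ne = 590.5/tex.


Formula: K1 = EPI / sqrt(Ne), with Ne = 590.5 / tex_warp
Step 1: Ne = 590.5 / 11 = 53.682
Step 2: sqrt(Ne) = sqrt(53.682) = 7.3268
Step 3: K1 = 118 / 7.3268 = 16.1

16.1


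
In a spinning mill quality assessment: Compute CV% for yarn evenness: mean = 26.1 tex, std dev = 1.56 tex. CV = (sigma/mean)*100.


Formula: CV% = (standard deviation / mean) * 100
Step 1: Ratio = 1.56 / 26.1 = 0.05977
Step 2: CV% = 0.05977 * 100 = 5.977% ≈ 6.0%

6.0%


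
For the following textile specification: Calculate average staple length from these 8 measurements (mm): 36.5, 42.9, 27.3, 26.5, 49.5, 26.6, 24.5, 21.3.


Formula: Mean = sum of lengths / count
Sum = 36.5 + 42.9 + 27.3 + 26.5 + 49.5 + 26.6 + 24.5 + 21.3
Sum = 255.1 mm
Mean = 255.1 / 8 = 31.89 mm

31.89 mm


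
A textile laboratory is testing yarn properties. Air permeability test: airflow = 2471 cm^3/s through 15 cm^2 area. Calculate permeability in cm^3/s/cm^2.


Formula: Air Permeability = Airflow / Test Area
AP = 2471 cm^3/s / 15 cm^2
AP = 164.7 cm^3/s/cm^2

164.7 cm^3/s/cm^2


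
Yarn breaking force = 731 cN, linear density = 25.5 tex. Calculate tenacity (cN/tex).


Formula: Tenacity = Breaking force / Linear density
Tenacity = 731 cN / 25.5 tex
Tenacity = 28.67 cN/tex

28.67 cN/tex


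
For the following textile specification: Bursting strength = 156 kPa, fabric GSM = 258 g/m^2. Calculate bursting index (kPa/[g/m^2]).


Formula: Bursting Index = Bursting Strength / Fabric GSM
BI = 156 kPa / 258 g/m^2
BI = 0.605 kPa/(g/m^2)

0.605 kPa/(g/m^2)


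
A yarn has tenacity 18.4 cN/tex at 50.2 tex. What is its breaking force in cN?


Formula: Breaking force = Tenacity * Linear density
F = 18.4 cN/tex * 50.2 tex
F = 923.68 cN

923.68 cN


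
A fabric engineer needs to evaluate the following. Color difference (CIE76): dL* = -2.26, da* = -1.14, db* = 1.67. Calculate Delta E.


Formula: Delta E = sqrt(dL*^2 + da*^2 + db*^2)
Step 1: dL*^2 = (-2.26)^2 = 5.1076
Step 2: da*^2 = (-1.14)^2 = 1.2996
Step 3: db*^2 = 1.67^2 = 2.7889
Step 4: Sum = 5.1076 + 1.2996 + 2.7889 = 9.1961
Step 5: Delta E = sqrt(9.1961) = 3.03

3.03 Delta E


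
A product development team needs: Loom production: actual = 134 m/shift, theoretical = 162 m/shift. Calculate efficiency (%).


Formula: Efficiency% = (Actual output / Theoretical output) * 100
Efficiency% = (134 / 162) * 100
Efficiency% = 0.82716 * 100 = 82.716% ≈ 82.7%

82.7%


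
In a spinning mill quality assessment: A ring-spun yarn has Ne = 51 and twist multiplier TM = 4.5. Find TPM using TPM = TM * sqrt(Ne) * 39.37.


Formula: TPM = TM * sqrt(Ne) * 39.37
Step 1: sqrt(Ne) = sqrt(51) = 7.1414
Step 2: TM * sqrt(Ne) = 4.5 * 7.1414 = 32.1363
Step 3: TPM = 32.1363 * 39.37 = 1265 twists/m

1265 twists/m


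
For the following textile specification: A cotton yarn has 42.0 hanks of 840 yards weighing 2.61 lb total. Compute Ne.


Formula: Ne = hanks / mass_lb
Substituting: Ne = 42.0 / 2.61
Ne = 16.1

16.1 Ne


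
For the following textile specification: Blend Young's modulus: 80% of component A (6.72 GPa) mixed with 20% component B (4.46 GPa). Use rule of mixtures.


Formula: Blend property = (fraction_A * property_A) + (fraction_B * property_B)
Step 1: Contribution A = 80/100 * 6.72 GPa = 5.376 GPa
Step 2: Contribution B = 20/100 * 4.46 GPa = 0.892 GPa
Step 3: Blend Young's modulus = 5.376 + 0.892 = 6.268 GPa

6.268 GPa


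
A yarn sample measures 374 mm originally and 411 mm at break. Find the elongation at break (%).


Formula: Elongation (%) = ((L_break - L0) / L0) * 100
Step 1: Extension = 411 - 374 = 37 mm
Step 2: Elongation = (37 / 374) * 100
Step 3: Elongation = 0.09893 * 100 = 9.893% ≈ 9.9%

9.9%


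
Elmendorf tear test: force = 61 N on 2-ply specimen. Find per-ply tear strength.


Formula: Per-ply strength = Total force / Number of plies
Per-ply = 61 N / 2
Per-ply = 30.5 N

30.5 N


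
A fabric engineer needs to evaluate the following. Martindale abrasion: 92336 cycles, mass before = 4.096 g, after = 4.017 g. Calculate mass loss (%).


Formula: Mass loss% = ((m_before - m_after) / m_before) * 100
Step 1: Mass loss = 4.096 - 4.017 = 0.079 g
Step 2: Ratio = 0.079 / 4.096 = 0.0192871
Step 3: Mass loss% = 0.0192871 * 100 = 1.92871% ≈ 1.93%

1.93%


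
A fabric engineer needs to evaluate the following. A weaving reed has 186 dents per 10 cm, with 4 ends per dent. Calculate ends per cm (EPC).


Formula: EPC = (dents per 10 cm * ends per dent) / 10
Step 1: Total ends per 10 cm = 186 * 4 = 744
Step 2: EPC = 744 / 10 = 74.4 ends/cm

74.4 ends/cm


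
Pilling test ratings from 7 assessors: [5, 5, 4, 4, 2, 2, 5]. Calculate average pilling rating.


Formula: Mean = sum / count
Sum = 5 + 5 + 4 + 4 + 2 + 2 + 5 = 27
Mean = 27 / 7 = 3.9

3.9


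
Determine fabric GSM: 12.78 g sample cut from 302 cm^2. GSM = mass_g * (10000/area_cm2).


Formula: GSM = mass_g / area_m2
Step 1: Convert area: 302 cm^2 = 302 / 10000 = 0.0302 m^2
Step 2: GSM = 12.78 g / 0.0302 m^2 = 423.2 g/m^2

423.2 g/m^2


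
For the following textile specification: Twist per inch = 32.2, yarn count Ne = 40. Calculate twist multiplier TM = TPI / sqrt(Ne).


Formula: TM = TPI / sqrt(Ne)
Step 1: sqrt(Ne) = sqrt(40) = 6.3246
Step 2: TM = 32.2 / 6.3246 = 5.09

5.09 TM


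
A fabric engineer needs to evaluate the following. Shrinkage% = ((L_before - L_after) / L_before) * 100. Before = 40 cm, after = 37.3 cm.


Formula: Shrinkage% = ((L_before - L_after) / L_before) * 100
Step 1: Shrinkage = 40 - 37.3 = 2.7 cm
Step 2: Shrinkage% = (2.7 / 40) * 100
Step 3: Shrinkage% = 0.0675 * 100 = 6.75% ≈ 6.8%

6.8%


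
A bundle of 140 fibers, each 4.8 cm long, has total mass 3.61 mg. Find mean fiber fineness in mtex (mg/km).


Formula: fineness (mtex) = mass (mg) / total length (km) = (mass_mg / total_length_m) * 1000
Step 1: Convert fiber length: 4.8 cm = 0.048 m
Step 2: Total fiber length = 140 * 0.048 = 6.72 m
Step 3: Linear density = 3.61 mg / 6.72 m = 0.5372 mg/m
Step 4: fineness = 0.5372 * 1000 = 537.2 mtex

537.2 mtex


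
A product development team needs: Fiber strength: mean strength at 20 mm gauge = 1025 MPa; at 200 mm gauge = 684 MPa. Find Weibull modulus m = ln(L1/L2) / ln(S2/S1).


Formula: m = ln(L1/L2) / ln(S2/S1)
Step 1: ln(L1/L2) = ln(20/200) = -2.30259
Step 2: S2/S1 = 684/1025 = 0.66732
Step 3: ln(S2/S1) = ln(0.66732) = -0.40449
Step 4: m = -2.30259 / -0.40449 = 5.69

5.69 (Weibull m)


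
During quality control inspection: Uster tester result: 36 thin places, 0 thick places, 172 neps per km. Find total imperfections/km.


Formula: Total = thin places + thick places + neps
Total = 36 + 0 + 172
Total = 208 imperfections/km

208 imperfections/km


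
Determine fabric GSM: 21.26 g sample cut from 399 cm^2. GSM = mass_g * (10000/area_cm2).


Formula: GSM = mass_g / area_m2
Step 1: Convert area: 399 cm^2 = 399 / 10000 = 0.0399 m^2
Step 2: GSM = 21.26 g / 0.0399 m^2 = 532.8 g/m^2

532.8 g/m^2


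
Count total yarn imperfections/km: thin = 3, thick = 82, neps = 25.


Formula: Total = thin places + thick places + neps
Total = 3 + 82 + 25
Total = 110 imperfections/km

110 imperfections/km


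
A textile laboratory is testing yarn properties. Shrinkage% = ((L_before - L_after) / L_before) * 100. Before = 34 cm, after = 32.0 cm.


Formula: Shrinkage% = ((L_before - L_after) / L_before) * 100
Step 1: Shrinkage = 34 - 32.0 = 2.0 cm
Step 2: Shrinkage% = (2.0 / 34) * 100
Step 3: Shrinkage% = 0.058824 * 100 = 5.8824% ≈ 5.9%

5.9%


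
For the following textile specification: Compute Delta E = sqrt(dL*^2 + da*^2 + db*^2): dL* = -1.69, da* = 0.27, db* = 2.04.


Formula: Delta E = sqrt(dL*^2 + da*^2 + db*^2)
Step 1: dL*^2 = (-1.69)^2 = 2.8561
Step 2: da*^2 = 0.27^2 = 0.0729
Step 3: db*^2 = 2.04^2 = 4.1616
Step 4: Sum = 2.8561 + 0.0729 + 4.1616 = 7.0906
Step 5: Delta E = sqrt(7.0906) = 2.66

2.66 Delta E


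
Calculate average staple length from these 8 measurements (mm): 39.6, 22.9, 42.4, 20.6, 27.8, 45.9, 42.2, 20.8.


Formula: Mean = sum of lengths / count
Sum = 39.6 + 22.9 + 42.4 + 20.6 + 27.8 + 45.9 + 42.2 + 20.8
Sum = 262.2 mm
Mean = 262.2 / 8 = 32.78 mm

32.78 mm


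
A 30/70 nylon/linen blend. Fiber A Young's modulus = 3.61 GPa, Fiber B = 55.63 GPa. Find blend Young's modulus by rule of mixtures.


Formula: Blend property = (fraction_A * property_A) + (fraction_B * property_B)
Step 1: Contribution A = 30/100 * 3.61 GPa = 1.083 GPa
Step 2: Contribution B = 70/100 * 55.63 GPa = 38.941 GPa
Step 3: Blend Young's modulus = 1.083 + 38.941 = 40.024 GPa

40.024 GPa


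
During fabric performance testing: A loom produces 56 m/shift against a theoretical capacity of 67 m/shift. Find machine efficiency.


Formula: Efficiency% = (Actual output / Theoretical output) * 100
Efficiency% = (56 / 67) * 100
Efficiency% = 0.835821 * 100 = 83.5821% ≈ 83.6%

83.6%


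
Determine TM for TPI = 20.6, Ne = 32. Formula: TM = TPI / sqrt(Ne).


Formula: TM = TPI / sqrt(Ne)
Step 1: sqrt(Ne) = sqrt(32) = 5.6569
Step 2: TM = 20.6 / 5.6569 = 3.64

3.64 TM


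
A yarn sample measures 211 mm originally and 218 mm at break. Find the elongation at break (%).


Formula: Elongation (%) = ((L_break - L0) / L0) * 100
Step 1: Extension = 218 - 211 = 7 mm
Step 2: Elongation = (7 / 211) * 100
Step 3: Elongation = 0.033175 * 100 = 3.3175% ≈ 3.3%

3.3%


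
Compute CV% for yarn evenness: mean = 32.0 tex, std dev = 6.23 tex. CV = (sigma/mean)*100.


Formula: CV% = (standard deviation / mean) * 100
Step 1: Ratio = 6.23 / 32.0 = 0.194688
Step 2: CV% = 0.194688 * 100 = 19.4688% ≈ 19.5%

19.5%


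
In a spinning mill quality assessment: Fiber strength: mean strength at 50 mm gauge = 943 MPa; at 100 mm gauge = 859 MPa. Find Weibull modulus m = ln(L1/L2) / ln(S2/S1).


Formula: m = ln(L1/L2) / ln(S2/S1)
Step 1: ln(L1/L2) = ln(50/100) = -0.69315
Step 2: S2/S1 = 859/943 = 0.91092
Step 3: ln(S2/S1) = ln(0.91092) = -0.09330
Step 4: m = -0.69315 / -0.09330 = 7.43

7.43 (Weibull m)


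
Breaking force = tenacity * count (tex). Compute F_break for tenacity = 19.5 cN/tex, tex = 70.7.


Formula: Breaking force = Tenacity * Linear density
F = 19.5 cN/tex * 70.7 tex
F = 1378.65 cN

1378.65 cN


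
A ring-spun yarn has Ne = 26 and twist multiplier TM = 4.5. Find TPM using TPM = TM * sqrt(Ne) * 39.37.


Formula: TPM = TM * sqrt(Ne) * 39.37
Step 1: sqrt(Ne) = sqrt(26) = 5.099
Step 2: TM * sqrt(Ne) = 4.5 * 5.099 = 22.9455
Step 3: TPM = 22.9455 * 39.37 = 903 twists/m

903 twists/m


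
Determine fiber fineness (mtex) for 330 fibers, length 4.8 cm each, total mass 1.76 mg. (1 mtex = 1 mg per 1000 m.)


Formula: fineness (mtex) = mass (mg) / total length (km) = (mass_mg / total_length_m) * 1000
Step 1: Convert fiber length: 4.8 cm = 0.048 m
Step 2: Total fiber length = 330 * 0.048 = 15.84 m
Step 3: Linear density = 1.76 mg / 15.84 m = 0.1111 mg/m
Step 4: fineness = 0.1111 * 1000 = 111.1 mtex

111.1 mtex


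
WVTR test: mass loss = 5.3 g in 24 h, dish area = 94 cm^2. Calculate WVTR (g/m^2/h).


Formula: WVTR = mass_loss / (area * time)
Step 1: Convert area: 94 cm^2 = 0.0094 m^2
Step 2: WVTR = 5.3 g / (0.0094 m^2 * 24 h)
Step 3: WVTR = 5.3 / 0.2256 = 23.5 g/m^2/h

23.5 g/m^2/h


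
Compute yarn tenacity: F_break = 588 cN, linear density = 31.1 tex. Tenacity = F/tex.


Formula: Tenacity = Breaking force / Linear density
Tenacity = 588 cN / 31.1 tex
Tenacity = 18.91 cN/tex

18.91 cN/tex
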